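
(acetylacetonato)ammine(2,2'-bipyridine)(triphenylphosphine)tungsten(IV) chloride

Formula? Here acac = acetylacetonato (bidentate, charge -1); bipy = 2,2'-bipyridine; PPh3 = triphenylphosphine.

Ligands: 1 acetylacetonato (acac, -1), 1 ammine (NH3, neutral), 1 2,2'-bipyridine (bipy, neutral), 1 triphenylphosphine (PPh3, neutral). Ligand charge sum = -1.
With W in oxidation state +4, the complex ion is [W...]^3+.
Charge balance with chloride (-1) requires 1 complex ion per 3 chloride.

[W(acac)(bipy)(NH3)(PPh3)]Cl3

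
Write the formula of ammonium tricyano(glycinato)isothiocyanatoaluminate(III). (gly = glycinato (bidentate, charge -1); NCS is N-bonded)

Ligands: 1 glycinato (gly, -1), 1 isothiocyanato (NCS, -1), 3 cyano (CN, -1). Ligand charge sum = -5.
With Al in oxidation state +3, the complex ion is [Al...]^2−.
Charge balance with ammonium (+1) requires 1 complex ion per 2 ammonium.

(NH4)2[Al(CN)3(gly)(NCS)]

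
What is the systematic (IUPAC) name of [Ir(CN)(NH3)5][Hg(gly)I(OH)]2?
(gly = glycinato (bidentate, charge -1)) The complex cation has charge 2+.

Both ions are complex: the cation is named first with the plain metal name, the anion second with the -ate form; each ion's ligands are alphabetised independently.
The complex cation is given as 2+; its ligand charges sum to -1, so Ir = +3.
With 2 anions per cation, each anion must be 2/2 = 1−.
Anion: ligand charges sum to -3; for the ion to be 1−, Hg = +2.

pentaamminecyanoiridium(III) (glycinato)hydroxoiodomercurate(II)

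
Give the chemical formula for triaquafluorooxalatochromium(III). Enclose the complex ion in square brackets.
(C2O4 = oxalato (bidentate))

[Cr(C2O4)F(H2O)3]

Ligands: 1 oxalato (C2O4, -2), 1 fluoro (F, -1), 3 aqua (H2O, neutral). Ligand charge sum = -3.
With Cr in oxidation state +3, the complex ion is [Cr...].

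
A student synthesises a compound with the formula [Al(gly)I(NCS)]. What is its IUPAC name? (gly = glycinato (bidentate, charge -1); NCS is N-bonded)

There is no counter-ion, so the complex is neutral overall.
Ligand charges: 1×glycinato (-1 each), 1×iodo (-1 each), 1×isothiocyanato (-1 each); total -3. So Al + (-3) = 0, giving Al = +3.
Ligands are named alphabetically: glycinato before iodo before isothiocyanato.

(glycinato)iodoisothiocyanatoaluminium(III)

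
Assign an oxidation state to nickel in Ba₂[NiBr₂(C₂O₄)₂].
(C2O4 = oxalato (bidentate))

2 barium outside the brackets (+2 each) → the complex ion is 4−.
Ligand charges: 2×Br = -2; 2×C2O4 = -4; sum -6.
Ni + (-6) = 4− ⇒ Ni is +2.

+2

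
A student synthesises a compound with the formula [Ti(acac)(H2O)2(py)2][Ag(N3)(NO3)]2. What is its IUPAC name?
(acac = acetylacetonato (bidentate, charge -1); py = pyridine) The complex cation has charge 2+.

The complex cation is given as 2+; its ligand charges sum to -1, so Ti = +3.
With 2 anions per cation, each anion must be 2/2 = 1−.
Anion: ligand charges sum to -2; for the ion to be 1−, Ag = +1.

(acetylacetonato)diaquabis(pyridine)titanium(III) azidonitratoargentate(I)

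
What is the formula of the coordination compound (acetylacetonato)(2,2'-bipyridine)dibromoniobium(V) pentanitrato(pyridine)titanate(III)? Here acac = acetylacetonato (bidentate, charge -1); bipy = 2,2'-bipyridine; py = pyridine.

Cation [Nb…]: ligand charges -3, Nb(V) ⇒ ion charge 2+.
Anion [Ti…]: ligand charges -5, Ti(III) ⇒ ion charge 2−.

[Nb(acac)(bipy)Br2][Ti(NO3)5(py)]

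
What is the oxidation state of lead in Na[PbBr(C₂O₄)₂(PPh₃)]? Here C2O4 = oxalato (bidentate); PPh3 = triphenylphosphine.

+4

1 sodium outside the brackets (+1 each) → the complex ion is 1−.
Ligand charges: 1×Br = -1; 2×C2O4 = -4; 1×PPh3 neutral; sum -5.
Pb + (-5) = 1− ⇒ Pb is +4.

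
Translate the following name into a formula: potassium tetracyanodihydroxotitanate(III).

Ligands: 2 hydroxo (OH, -1), 4 cyano (CN, -1). Ligand charge sum = -6.
Charge balance with potassium (+1) requires 1 complex ion per 3 potassium.

K3[Ti(CN)4(OH)2]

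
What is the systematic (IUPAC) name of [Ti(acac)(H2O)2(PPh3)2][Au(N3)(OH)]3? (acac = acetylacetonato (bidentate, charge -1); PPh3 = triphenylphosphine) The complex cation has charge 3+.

The complex cation is given as 3+; its ligand charges sum to -1, so Ti = +4.
With 3 anions per cation, each anion must be 3/3 = 1−.
Anion: ligand charges sum to -2; for the ion to be 1−, Au = +1.

(acetylacetonato)diaquabis(triphenylphosphine)titanium(IV) azidohydroxoaurate(I)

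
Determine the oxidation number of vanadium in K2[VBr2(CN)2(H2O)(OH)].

2 potassium outside the brackets (+1 each) → the complex ion is 2−.
Ligand charges: 2×Br = -2; 2×CN = -2; 1×OH = -1; 1×H2O neutral; sum -5.
V + (-5) = 2− ⇒ V is +3.

+3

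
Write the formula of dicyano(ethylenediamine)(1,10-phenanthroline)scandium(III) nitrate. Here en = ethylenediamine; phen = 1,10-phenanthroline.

[Sc(CN)2(en)(phen)]NO3

Ligands: 2 cyano (CN, -1), 1 ethylenediamine (en, neutral), 1 1,10-phenanthroline (phen, neutral). Ligand charge sum = -2.
With Sc in oxidation state +3, the complex ion is [Sc...]^1+.
Charge balance with nitrate (-1) requires 1 complex ion per 1 nitrate.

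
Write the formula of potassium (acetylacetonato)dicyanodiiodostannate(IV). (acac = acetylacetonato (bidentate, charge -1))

K[Sn(acac)(CN)2I2]

Ligands: 2 iodo (I, -1), 2 cyano (CN, -1), 1 acetylacetonato (acac, -1). Ligand charge sum = -5.
With Sn in oxidation state +4, the complex ion is [Sn...]^1−.
Charge balance with potassium (+1) requires 1 complex ion per 1 potassium.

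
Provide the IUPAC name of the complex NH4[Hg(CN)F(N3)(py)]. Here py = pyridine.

The 1 ammonium counter-ion carries a total charge of +1, so each complex ion is 1−.
Ligand charges: 1×fluoro (-1 each), 1×pyridine (neutral), 1×cyano (-1 each), 1×azido (-1 each); total -3. So Hg + (-3) = 1−, giving Hg = +2.
Ligands are named alphabetically: azido before cyano before fluoro before pyridine.
The complex ion is anionic, so mercury takes the -ate form mercurate(II).

ammonium azidocyanofluoro(pyridine)mercurate(II)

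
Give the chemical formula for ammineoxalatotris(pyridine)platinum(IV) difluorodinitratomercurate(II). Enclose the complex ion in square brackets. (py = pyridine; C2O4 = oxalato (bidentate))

Cation [Pt…]: ligand charges -2, Pt(IV) ⇒ ion charge 2+.
Anion [Hg…]: ligand charges -4, Hg(II) ⇒ ion charge 2−.
One 2+ cation balances one 2− anion.

[Pt(C2O4)(NH3)(py)3][HgF2(NO3)2]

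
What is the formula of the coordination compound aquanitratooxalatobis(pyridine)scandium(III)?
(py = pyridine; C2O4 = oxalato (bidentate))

[Sc(C2O4)(H2O)(NO3)(py)2]

Ligands: 2 pyridine (py, neutral), 1 nitrato (NO3, -1), 1 aqua (H2O, neutral), 1 oxalato (C2O4, -2). Ligand charge sum = -3.
With Sc in oxidation state +3, the complex ion is [Sc...].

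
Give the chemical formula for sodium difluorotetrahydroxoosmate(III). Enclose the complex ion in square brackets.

Ligands: 4 hydroxo (OH, -1), 2 fluoro (F, -1). Ligand charge sum = -6.
Charge balance with sodium (+1) requires 1 complex ion per 3 sodium.

Na3[OsF2(OH)4]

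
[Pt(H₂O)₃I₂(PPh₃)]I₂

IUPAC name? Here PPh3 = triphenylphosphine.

The 2 iodide counter-ions carry a total charge of -2, so each complex ion is 2+.
Ligand charges: 2×iodo (-1 each), 3×aqua (neutral), 1×triphenylphosphine (neutral); total -2. So Pt + (-2) = 2+, giving Pt = +4.
Ligands are named alphabetically: aqua before iodo before triphenylphosphine.

triaquadiiodo(triphenylphosphine)platinum(IV) iodide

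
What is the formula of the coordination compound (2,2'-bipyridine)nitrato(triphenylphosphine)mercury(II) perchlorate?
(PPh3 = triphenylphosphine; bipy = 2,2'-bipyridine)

[Hg(bipy)(NO3)(PPh3)]ClO4

Ligands: 1 nitrato (NO3, -1), 1 triphenylphosphine (PPh3, neutral), 1 2,2'-bipyridine (bipy, neutral). Ligand charge sum = -1.
With Hg in oxidation state +2, the complex ion is [Hg...]^1+.
Charge balance with perchlorate (-1) requires 1 complex ion per 1 perchlorate.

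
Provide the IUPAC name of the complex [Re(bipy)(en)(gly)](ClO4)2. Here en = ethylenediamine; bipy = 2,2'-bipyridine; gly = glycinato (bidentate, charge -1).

(2,2'-bipyridine)(ethylenediamine)(glycinato)rhenium(III) perchlorate

The 2 perchlorate counter-ions carry a total charge of -2, so each complex ion is 2+.
Ligand charges: 1×ethylenediamine (neutral), 1×2,2'-bipyridine (neutral), 1×glycinato (-1 each); total -1. So Re + (-1) = 2+, giving Re = +3.
Ligands are named alphabetically: bipyridine before ethylenediamine before glycinato.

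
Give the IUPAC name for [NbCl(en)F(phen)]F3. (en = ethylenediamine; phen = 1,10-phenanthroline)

chloro(ethylenediamine)fluoro(1,10-phenanthroline)niobium(V) fluoride

The 3 fluoride counter-ions carry a total charge of -3, so each complex ion is 3+.
Ligand charges: 1×chloro (-1 each), 1×ethylenediamine (neutral), 1×fluoro (-1 each), 1×1,10-phenanthroline (neutral); total -2. So Nb + (-2) = 3+, giving Nb = +5.
Ligands are named alphabetically: chloro before ethylenediamine before fluoro before phenanthroline.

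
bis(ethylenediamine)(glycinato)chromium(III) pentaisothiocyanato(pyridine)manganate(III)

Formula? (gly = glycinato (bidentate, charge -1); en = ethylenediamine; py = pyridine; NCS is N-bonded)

Cation [Cr…]: ligand charges -1, Cr(III) ⇒ ion charge 2+.
Anion [Mn…]: ligand charges -5, Mn(III) ⇒ ion charge 2−.

[Cr(en)2(gly)][Mn(NCS)5(py)]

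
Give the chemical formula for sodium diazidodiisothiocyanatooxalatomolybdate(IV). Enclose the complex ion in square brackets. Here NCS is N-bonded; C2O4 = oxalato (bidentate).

Na2[Mo(C2O4)(N3)2(NCS)2]

Ligands: 2 isothiocyanato (NCS, -1), 1 oxalato (C2O4, -2), 2 azido (N3, -1). Ligand charge sum = -6.
Charge balance with sodium (+1) requires 1 complex ion per 2 sodium.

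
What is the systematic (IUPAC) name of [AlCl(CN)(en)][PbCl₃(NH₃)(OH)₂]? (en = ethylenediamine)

chlorocyano(ethylenediamine)aluminium(III) amminetrichlorodihydroxoplumbate(IV)

Aluminium is always +3 in its complexes; the cation's ligand charges sum to -2, so the complex cation is 1+.
A 1:1 salt means the anion carries the equal and opposite charge, 1−.
Anion: ligand charges sum to -5; for the ion to be 1−, Pb = +4.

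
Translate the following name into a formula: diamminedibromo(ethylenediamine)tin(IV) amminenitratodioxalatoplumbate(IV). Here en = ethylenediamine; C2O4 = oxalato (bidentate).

Cation [Sn…]: ligand charges -2, Sn(IV) ⇒ ion charge 2+.
Anion [Pb…]: ligand charges -5, Pb(IV) ⇒ ion charge 1−.

[SnBr2(en)(NH3)2][Pb(C2O4)2(NH3)(NO3)]2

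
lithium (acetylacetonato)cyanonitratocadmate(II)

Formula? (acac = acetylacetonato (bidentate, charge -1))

Ligands: 1 nitrato (NO3, -1), 1 cyano (CN, -1), 1 acetylacetonato (acac, -1). Ligand charge sum = -3.
Charge balance with lithium (+1) requires 1 complex ion per 1 lithium.

Li[Cd(acac)(CN)(NO3)]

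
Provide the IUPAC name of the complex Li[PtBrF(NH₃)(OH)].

The 1 lithium counter-ion carries a total charge of +1, so each complex ion is 1−.
Ligand charges: 1×ammine (neutral), 1×bromo (-1 each), 1×hydroxo (-1 each), 1×fluoro (-1 each); total -3. So Pt + (-3) = 1−, giving Pt = +2.
Ligands are named alphabetically: ammine before bromo before fluoro before hydroxo.
The complex ion is anionic, so platinum takes the -ate form platinate(II).

lithium amminebromofluorohydroxoplatinate(II)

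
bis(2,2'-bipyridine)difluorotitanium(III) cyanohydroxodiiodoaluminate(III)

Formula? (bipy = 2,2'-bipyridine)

[Ti(bipy)2F2][Al(CN)I2(OH)]

Cation [Ti…]: ligand charges -2, Ti(III) ⇒ ion charge 1+.
Anion [Al…]: ligand charges -4, Al(III) ⇒ ion charge 1−.
One 1+ cation balances one 1− anion.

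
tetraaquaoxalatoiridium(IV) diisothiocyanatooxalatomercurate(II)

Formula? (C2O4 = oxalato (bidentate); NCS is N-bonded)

[Ir(C2O4)(H2O)4][Hg(C2O4)(NCS)2]

Cation [Ir…]: ligand charges -2, Ir(IV) ⇒ ion charge 2+.
Anion [Hg…]: ligand charges -4, Hg(II) ⇒ ion charge 2−.
One 2+ cation balances one 2− anion.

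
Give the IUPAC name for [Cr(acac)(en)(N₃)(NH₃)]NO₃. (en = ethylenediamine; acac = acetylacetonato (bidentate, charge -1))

(acetylacetonato)ammineazido(ethylenediamine)chromium(III) nitrate

The 1 nitrate counter-ion carries a total charge of -1, so each complex ion is 1+.
Ligand charges: 1×ethylenediamine (neutral), 1×azido (-1 each), 1×ammine (neutral), 1×acetylacetonato (-1 each); total -2. So Cr + (-2) = 1+, giving Cr = +3.
Ligands are named alphabetically: acetylacetonato before ammine before azido before ethylenediamine.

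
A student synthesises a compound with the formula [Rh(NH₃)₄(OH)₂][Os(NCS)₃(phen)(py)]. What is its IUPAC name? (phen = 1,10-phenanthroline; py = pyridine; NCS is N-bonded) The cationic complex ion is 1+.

Both ions are complex: the cation is named first with the plain metal name, the anion second with the -ate form; each ion's ligands are alphabetised independently.
The complex cation is given as 1+; its ligand charges sum to -2, so Rh = +3.
A 1:1 salt means the anion carries the equal and opposite charge, 1−.
Anion: ligand charges sum to -3; for the ion to be 1−, Os = +2.

tetraamminedihydroxorhodium(III) triisothiocyanato(1,10-phenanthroline)(pyridine)osmate(II)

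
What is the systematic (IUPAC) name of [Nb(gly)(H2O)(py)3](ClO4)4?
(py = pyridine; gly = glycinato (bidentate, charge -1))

The 4 perchlorate counter-ions carry a total charge of -4, so each complex ion is 4+.
Ligand charges: 1×aqua (neutral), 3×pyridine (neutral), 1×glycinato (-1 each); total -1. So Nb + (-1) = 4+, giving Nb = +5.
Ligands are named alphabetically: aqua before glycinato before pyridine.

aqua(glycinato)tris(pyridine)niobium(V) perchlorate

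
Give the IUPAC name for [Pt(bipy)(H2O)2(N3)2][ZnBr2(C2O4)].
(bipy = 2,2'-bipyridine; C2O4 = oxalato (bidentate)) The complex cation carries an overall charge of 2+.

diaquadiazido(2,2'-bipyridine)platinum(IV) dibromooxalatozincate(II)

Both ions are complex: the cation is named first with the plain metal name, the anion second with the -ate form; each ion's ligands are alphabetised independently.
The complex cation is given as 2+; its ligand charges sum to -2, so Pt = +4.
A 1:1 salt means the anion carries the equal and opposite charge, 2−.
Anion: ligand charges sum to -4; for the ion to be 2−, Zn = +2.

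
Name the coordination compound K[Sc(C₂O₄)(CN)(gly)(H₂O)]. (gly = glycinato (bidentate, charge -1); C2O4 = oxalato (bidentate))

potassium aquacyano(glycinato)oxalatoscandate(III)

The 1 potassium counter-ion carries a total charge of +1, so each complex ion is 1−.
Ligand charges: 1×glycinato (-1 each), 1×oxalato (-2 each), 1×aqua (neutral), 1×cyano (-1 each); total -4. So Sc + (-4) = 1−, giving Sc = +3.
Ligands are named alphabetically: aqua before cyano before glycinato before oxalato.
The complex ion is anionic, so scandium takes the -ate form scandate(III).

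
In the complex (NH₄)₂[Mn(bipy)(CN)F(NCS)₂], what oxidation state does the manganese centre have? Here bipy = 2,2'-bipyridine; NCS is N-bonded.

+2

2 ammonium outside the brackets (+1 each) → the complex ion is 2−.
Ligand charges: 1×F = -1; 1×CN = -1; 1×bipy neutral; 2×NCS = -2; sum -4.
Mn + (-4) = 2− ⇒ Mn is +2.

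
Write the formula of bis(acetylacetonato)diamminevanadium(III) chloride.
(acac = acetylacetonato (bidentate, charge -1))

Ligands: 2 ammine (NH3, neutral), 2 acetylacetonato (acac, -1). Ligand charge sum = -2.
Charge balance with chloride (-1) requires 1 complex ion per 1 chloride.

[V(acac)2(NH3)2]Cl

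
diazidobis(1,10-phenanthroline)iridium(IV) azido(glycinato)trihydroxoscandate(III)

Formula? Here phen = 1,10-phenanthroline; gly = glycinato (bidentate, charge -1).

Cation [Ir…]: ligand charges -2, Ir(IV) ⇒ ion charge 2+.
Anion [Sc…]: ligand charges -5, Sc(III) ⇒ ion charge 2−.
One 2+ cation balances one 2− anion.

[Ir(N3)2(phen)2][Sc(gly)(N3)(OH)3]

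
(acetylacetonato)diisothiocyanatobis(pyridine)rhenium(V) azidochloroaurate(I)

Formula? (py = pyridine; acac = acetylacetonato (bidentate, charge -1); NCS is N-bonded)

[Re(acac)(NCS)2(py)2][AuCl(N3)]2

Cation [Re…]: ligand charges -3, Re(V) ⇒ ion charge 2+.
Anion [Au…]: ligand charges -2, Au(I) ⇒ ion charge 1−.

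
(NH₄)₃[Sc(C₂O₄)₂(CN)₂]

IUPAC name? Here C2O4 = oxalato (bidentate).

The 3 ammonium counter-ions carry a total charge of +3, so each complex ion is 3−.
Ligand charges: 2×oxalato (-2 each), 2×cyano (-1 each); total -6. So Sc + (-6) = 3−, giving Sc = +3.
Ligands are named alphabetically: cyano before oxalato.
The complex ion is anionic, so scandium takes the -ate form scandate(III).

ammonium dicyanodioxalatoscandate(III)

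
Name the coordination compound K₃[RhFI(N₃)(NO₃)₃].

potassium azidofluoroiodotrinitratorhodate(III)

The 3 potassium counter-ions carry a total charge of +3, so each complex ion is 3−.
Ligand charges: 3×nitrato (-1 each), 1×iodo (-1 each), 1×azido (-1 each), 1×fluoro (-1 each); total -6. So Rh + (-6) = 3−, giving Rh = +3.
The complex ion is anionic, so rhodium takes the -ate form rhodate(III).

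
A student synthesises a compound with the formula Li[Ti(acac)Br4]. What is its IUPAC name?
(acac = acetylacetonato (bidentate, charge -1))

lithium (acetylacetonato)tetrabromotitanate(IV)

The 1 lithium counter-ion carries a total charge of +1, so each complex ion is 1−.
Ligand charges: 1×acetylacetonato (-1 each), 4×bromo (-1 each); total -5. So Ti + (-5) = 1−, giving Ti = +4.
Ligands are named alphabetically: acetylacetonato before bromo.
The complex ion is anionic, so titanium takes the -ate form titanate(IV).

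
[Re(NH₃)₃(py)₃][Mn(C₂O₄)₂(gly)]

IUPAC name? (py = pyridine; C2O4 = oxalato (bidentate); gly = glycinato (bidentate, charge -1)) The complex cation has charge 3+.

triamminetris(pyridine)rhenium(III) (glycinato)dioxalatomanganate(II)

Both ions are complex: the cation is named first with the plain metal name, the anion second with the -ate form; each ion's ligands are alphabetised independently.
The complex cation is given as 3+; its ligand charges sum to 0, so Re = +3.
A 1:1 salt means the anion carries the equal and opposite charge, 3−.
Anion: ligand charges sum to -5; for the ion to be 3−, Mn = +2.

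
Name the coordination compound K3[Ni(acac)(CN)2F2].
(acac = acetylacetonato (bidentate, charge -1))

potassium (acetylacetonato)dicyanodifluoronickelate(II)

The 3 potassium counter-ions carry a total charge of +3, so each complex ion is 3−.
Ligand charges: 1×acetylacetonato (-1 each), 2×fluoro (-1 each), 2×cyano (-1 each); total -5. So Ni + (-5) = 3−, giving Ni = +2.
The complex ion is anionic, so nickel takes the -ate form nickelate(II).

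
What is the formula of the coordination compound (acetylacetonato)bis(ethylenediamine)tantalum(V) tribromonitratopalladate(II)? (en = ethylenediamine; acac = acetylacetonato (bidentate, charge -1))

[Ta(acac)(en)2][PdBr3(NO3)]2

Cation [Ta…]: ligand charges -1, Ta(V) ⇒ ion charge 4+.
Anion [Pd…]: ligand charges -4, Pd(II) ⇒ ion charge 2−.
One 4+ cation requires 2 of the 2− anion.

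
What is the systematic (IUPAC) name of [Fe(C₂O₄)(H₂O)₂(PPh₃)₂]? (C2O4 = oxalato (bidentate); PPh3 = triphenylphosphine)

diaquaoxalatobis(triphenylphosphine)iron(II)

There is no counter-ion, so the complex is neutral overall.
Ligand charges: 2×aqua (neutral), 1×oxalato (-2 each), 2×triphenylphosphine (neutral); total -2. So Fe + (-2) = 0, giving Fe = +2.
Ligands are named alphabetically: aqua before oxalato before triphenylphosphine.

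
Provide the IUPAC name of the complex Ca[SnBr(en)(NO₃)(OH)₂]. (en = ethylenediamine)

The 1 calcium counter-ion carries a total charge of +2, so each complex ion is 2−.
Ligand charges: 1×nitrato (-1 each), 2×hydroxo (-1 each), 1×bromo (-1 each), 1×ethylenediamine (neutral); total -4. So Sn + (-4) = 2−, giving Sn = +2.
Ligands are named alphabetically: bromo before ethylenediamine before hydroxo before nitrato.
The complex ion is anionic, so tin takes the -ate form stannate(II).

calcium bromo(ethylenediamine)dihydroxonitratostannate(II)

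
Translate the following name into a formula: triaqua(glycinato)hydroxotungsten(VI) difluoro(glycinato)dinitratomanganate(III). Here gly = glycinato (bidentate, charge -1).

Cation [W…]: ligand charges -2, W(VI) ⇒ ion charge 4+.
Anion [Mn…]: ligand charges -5, Mn(III) ⇒ ion charge 2−.
One 4+ cation requires 2 of the 2− anion.

[W(gly)(H2O)3(OH)][MnF2(gly)(NO3)2]2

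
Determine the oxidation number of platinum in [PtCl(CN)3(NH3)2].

No counter-ion: the bracketed complex is neutral.
Ligand charges: 1×Cl = -1; 2×NH3 neutral; 3×CN = -3; sum -4.
Pt + (-4) = 0 ⇒ Pt is +4.

+4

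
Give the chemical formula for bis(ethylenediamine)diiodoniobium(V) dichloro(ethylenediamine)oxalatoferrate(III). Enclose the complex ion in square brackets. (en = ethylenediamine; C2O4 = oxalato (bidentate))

[Nb(en)2I2][Fe(C2O4)Cl2(en)]3

Cation [Nb…]: ligand charges -2, Nb(V) ⇒ ion charge 3+.
Anion [Fe…]: ligand charges -4, Fe(III) ⇒ ion charge 1−.
One 3+ cation requires 3 of the 1− anion.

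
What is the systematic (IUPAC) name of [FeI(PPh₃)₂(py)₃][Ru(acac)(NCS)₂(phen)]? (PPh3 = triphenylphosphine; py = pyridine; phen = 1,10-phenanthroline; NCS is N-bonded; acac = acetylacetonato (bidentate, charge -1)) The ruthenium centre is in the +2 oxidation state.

Ru is given as +2; the anion's ligand charges sum to -3, so the complex anion is 1−.
A 1:1 salt means the cation carries the equal and opposite charge, 1+.
Cation: ligand charges sum to -1; for the ion to be 1+, Fe = +2.

iodotris(pyridine)bis(triphenylphosphine)iron(II) (acetylacetonato)diisothiocyanato(1,10-phenanthroline)ruthenate(II)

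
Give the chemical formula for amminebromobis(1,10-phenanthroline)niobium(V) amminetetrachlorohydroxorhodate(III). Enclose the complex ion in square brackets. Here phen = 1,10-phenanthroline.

Cation [Nb…]: ligand charges -1, Nb(V) ⇒ ion charge 4+.
Anion [Rh…]: ligand charges -5, Rh(III) ⇒ ion charge 2−.
One 4+ cation requires 2 of the 2− anion.

[NbBr(NH3)(phen)2][RhCl4(NH3)(OH)]2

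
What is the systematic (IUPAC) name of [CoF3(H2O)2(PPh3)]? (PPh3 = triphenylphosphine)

diaquatrifluoro(triphenylphosphine)cobalt(III)

There is no counter-ion, so the complex is neutral overall.
Ligand charges: 2×aqua (neutral), 3×fluoro (-1 each), 1×triphenylphosphine (neutral); total -3. So Co + (-3) = 0, giving Co = +3.
Ligands are named alphabetically: aqua before fluoro before triphenylphosphine.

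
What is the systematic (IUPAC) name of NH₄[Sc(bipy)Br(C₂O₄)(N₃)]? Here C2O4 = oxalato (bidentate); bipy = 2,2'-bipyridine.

The 1 ammonium counter-ion carries a total charge of +1, so each complex ion is 1−.
Ligand charges: 1×azido (-1 each), 1×oxalato (-2 each), 1×bromo (-1 each), 1×2,2'-bipyridine (neutral); total -4. So Sc + (-4) = 1−, giving Sc = +3.
Ligands are named alphabetically: azido before bipyridine before bromo before oxalato.
The complex ion is anionic, so scandium takes the -ate form scandate(III).

ammonium azido(2,2'-bipyridine)bromooxalatoscandate(III)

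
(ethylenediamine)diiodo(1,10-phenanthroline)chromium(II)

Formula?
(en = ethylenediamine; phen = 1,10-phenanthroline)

[Cr(en)I2(phen)]

Ligands: 1 ethylenediamine (en, neutral), 2 iodo (I, -1), 1 1,10-phenanthroline (phen, neutral). Ligand charge sum = -2.
With Cr in oxidation state +2, the complex ion is [Cr...].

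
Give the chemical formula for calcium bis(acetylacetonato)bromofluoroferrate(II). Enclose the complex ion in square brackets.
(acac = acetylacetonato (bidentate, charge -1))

Ca[Fe(acac)2BrF]

Ligands: 1 bromo (Br, -1), 2 acetylacetonato (acac, -1), 1 fluoro (F, -1). Ligand charge sum = -4.
With Fe in oxidation state +2, the complex ion is [Fe...]^2−.
Charge balance with calcium (+2) requires 1 complex ion per 1 calcium.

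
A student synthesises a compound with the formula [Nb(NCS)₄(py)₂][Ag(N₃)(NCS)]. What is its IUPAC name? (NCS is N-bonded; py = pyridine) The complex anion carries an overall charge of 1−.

tetraisothiocyanatobis(pyridine)niobium(V) azidoisothiocyanatoargentate(I)

The complex anion is given as 1−; its ligand charges sum to -2, so Ag = +1.
A 1:1 salt means the cation carries the equal and opposite charge, 1+.
Cation: ligand charges sum to -4; for the ion to be 1+, Nb = +5.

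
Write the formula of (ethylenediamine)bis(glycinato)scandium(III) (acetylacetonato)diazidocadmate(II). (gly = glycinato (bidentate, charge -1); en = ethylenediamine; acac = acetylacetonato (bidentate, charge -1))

Cation [Sc…]: ligand charges -2, Sc(III) ⇒ ion charge 1+.
Anion [Cd…]: ligand charges -3, Cd(II) ⇒ ion charge 1−.
One 1+ cation balances one 1− anion.

[Sc(en)(gly)2][Cd(acac)(N3)2]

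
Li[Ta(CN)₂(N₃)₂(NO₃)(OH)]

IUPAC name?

lithium diazidodicyanohydroxonitratotantalate(V)

The 1 lithium counter-ion carries a total charge of +1, so each complex ion is 1−.
Ligand charges: 1×nitrato (-1 each), 2×cyano (-1 each), 1×hydroxo (-1 each), 2×azido (-1 each); total -6. So Ta + (-6) = 1−, giving Ta = +5.
Ligands are named alphabetically: azido before cyano before hydroxo before nitrato.
The complex ion is anionic, so tantalum takes the -ate form tantalate(V).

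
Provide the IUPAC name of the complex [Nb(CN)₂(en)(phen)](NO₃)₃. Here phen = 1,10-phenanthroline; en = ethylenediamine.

The 3 nitrate counter-ions carry a total charge of -3, so each complex ion is 3+.
Ligand charges: 1×1,10-phenanthroline (neutral), 1×ethylenediamine (neutral), 2×cyano (-1 each); total -2. So Nb + (-2) = 3+, giving Nb = +5.
Ligands are named alphabetically: cyano before ethylenediamine before phenanthroline.

dicyano(ethylenediamine)(1,10-phenanthroline)niobium(V) nitrate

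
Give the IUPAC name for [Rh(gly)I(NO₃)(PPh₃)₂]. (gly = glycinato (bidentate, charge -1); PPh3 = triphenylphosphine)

(glycinato)iodonitratobis(triphenylphosphine)rhodium(III)

There is no counter-ion, so the complex is neutral overall.
Ligand charges: 1×iodo (-1 each), 1×nitrato (-1 each), 1×glycinato (-1 each), 2×triphenylphosphine (neutral); total -3. So Rh + (-3) = 0, giving Rh = +3.
Ligands are named alphabetically: glycinato before iodo before nitrato before triphenylphosphine.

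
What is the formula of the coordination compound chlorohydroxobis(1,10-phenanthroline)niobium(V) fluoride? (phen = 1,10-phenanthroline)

Ligands: 2 1,10-phenanthroline (phen, neutral), 1 chloro (Cl, -1), 1 hydroxo (OH, -1). Ligand charge sum = -2.
With Nb in oxidation state +5, the complex ion is [Nb...]^3+.
Charge balance with fluoride (-1) requires 1 complex ion per 3 fluoride.

[NbCl(OH)(phen)2]F3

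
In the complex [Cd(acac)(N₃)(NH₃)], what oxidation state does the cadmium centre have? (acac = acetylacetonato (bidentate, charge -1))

+2

No counter-ion: the bracketed complex is neutral.
Ligand charges: 1×acac = -1; 1×NH3 neutral; 1×N3 = -1; sum -2.
Cd + (-2) = 0 ⇒ Cd is +2.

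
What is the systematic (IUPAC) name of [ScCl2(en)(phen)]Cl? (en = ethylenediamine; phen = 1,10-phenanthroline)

dichloro(ethylenediamine)(1,10-phenanthroline)scandium(III) chloride

The 1 chloride counter-ion carries a total charge of -1, so each complex ion is 1+.
Ligand charges: 1×ethylenediamine (neutral), 1×1,10-phenanthroline (neutral), 2×chloro (-1 each); total -2. So Sc + (-2) = 1+, giving Sc = +3.
Ligands are named alphabetically: chloro before ethylenediamine before phenanthroline.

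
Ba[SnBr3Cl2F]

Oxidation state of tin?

+4

1 barium outside the brackets (+2 each) → the complex ion is 2−.
Ligand charges: 1×F = -1; 3×Br = -3; 2×Cl = -2; sum -6.
Sn + (-6) = 2− ⇒ Sn is +4.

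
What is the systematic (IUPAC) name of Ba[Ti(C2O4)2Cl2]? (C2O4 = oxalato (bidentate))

barium dichlorodioxalatotitanate(IV)

The 1 barium counter-ion carries a total charge of +2, so each complex ion is 2−.
Ligand charges: 2×chloro (-1 each), 2×oxalato (-2 each); total -6. So Ti + (-6) = 2−, giving Ti = +4.
Ligands are named alphabetically: chloro before oxalato.
The complex ion is anionic, so titanium takes the -ate form titanate(IV).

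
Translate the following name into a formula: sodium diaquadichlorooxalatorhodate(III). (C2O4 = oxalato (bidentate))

Na[Rh(C2O4)Cl2(H2O)2]

Ligands: 2 chloro (Cl, -1), 2 aqua (H2O, neutral), 1 oxalato (C2O4, -2). Ligand charge sum = -4.
Charge balance with sodium (+1) requires 1 complex ion per 1 sodium.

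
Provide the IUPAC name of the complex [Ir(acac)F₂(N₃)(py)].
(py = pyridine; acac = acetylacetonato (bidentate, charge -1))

There is no counter-ion, so the complex is neutral overall.
Ligand charges: 2×fluoro (-1 each), 1×pyridine (neutral), 1×acetylacetonato (-1 each), 1×azido (-1 each); total -4. So Ir + (-4) = 0, giving Ir = +4.
Ligands are named alphabetically: acetylacetonato before azido before fluoro before pyridine.

(acetylacetonato)azidodifluoro(pyridine)iridium(IV)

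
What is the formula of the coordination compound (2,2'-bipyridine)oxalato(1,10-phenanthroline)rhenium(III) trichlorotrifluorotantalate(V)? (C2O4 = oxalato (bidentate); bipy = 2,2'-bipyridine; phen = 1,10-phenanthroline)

[Re(bipy)(C2O4)(phen)][TaCl3F3]

Cation [Re…]: ligand charges -2, Re(III) ⇒ ion charge 1+.
Anion [Ta…]: ligand charges -6, Ta(V) ⇒ ion charge 1−.
One 1+ cation balances one 1− anion.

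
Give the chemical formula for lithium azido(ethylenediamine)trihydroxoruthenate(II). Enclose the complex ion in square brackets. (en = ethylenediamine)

Li2[Ru(en)(N3)(OH)3]

Ligands: 1 azido (N3, -1), 1 ethylenediamine (en, neutral), 3 hydroxo (OH, -1). Ligand charge sum = -4.
With Ru in oxidation state +2, the complex ion is [Ru...]^2−.
Charge balance with lithium (+1) requires 1 complex ion per 2 lithium.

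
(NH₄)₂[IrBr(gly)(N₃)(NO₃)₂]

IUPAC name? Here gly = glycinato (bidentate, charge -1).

The 2 ammonium counter-ions carry a total charge of +2, so each complex ion is 2−.
Ligand charges: 1×azido (-1 each), 1×bromo (-1 each), 2×nitrato (-1 each), 1×glycinato (-1 each); total -5. So Ir + (-5) = 2−, giving Ir = +3.
Ligands are named alphabetically: azido before bromo before glycinato before nitrato.
The complex ion is anionic, so iridium takes the -ate form iridate(III).

ammonium azidobromo(glycinato)dinitratoiridate(III)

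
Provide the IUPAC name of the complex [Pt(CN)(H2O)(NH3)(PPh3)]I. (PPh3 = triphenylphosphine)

The 1 iodide counter-ion carries a total charge of -1, so each complex ion is 1+.
Ligand charges: 1×ammine (neutral), 1×cyano (-1 each), 1×aqua (neutral), 1×triphenylphosphine (neutral); total -1. So Pt + (-1) = 1+, giving Pt = +2.
Ligands are named alphabetically: ammine before aqua before cyano before triphenylphosphine.

ammineaquacyano(triphenylphosphine)platinum(II) iodide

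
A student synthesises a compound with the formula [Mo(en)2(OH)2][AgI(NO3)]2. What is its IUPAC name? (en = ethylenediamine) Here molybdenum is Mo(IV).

Both ions are complex: the cation is named first with the plain metal name, the anion second with the -ate form; each ion's ligands are alphabetised independently.
Mo is given as +4; the cation's ligand charges sum to -2, so the complex cation is 2+.
With 2 anions per cation, each anion must be 2/2 = 1−.
Anion: ligand charges sum to -2; for the ion to be 1−, Ag = +1.

bis(ethylenediamine)dihydroxomolybdenum(IV) iodonitratoargentate(I)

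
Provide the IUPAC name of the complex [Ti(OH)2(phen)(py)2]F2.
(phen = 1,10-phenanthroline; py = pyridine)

The 2 fluoride counter-ions carry a total charge of -2, so each complex ion is 2+.
Ligand charges: 1×1,10-phenanthroline (neutral), 2×pyridine (neutral), 2×hydroxo (-1 each); total -2. So Ti + (-2) = 2+, giving Ti = +4.
Ligands are named alphabetically: hydroxo before phenanthroline before pyridine.

dihydroxo(1,10-phenanthroline)bis(pyridine)titanium(IV) fluoride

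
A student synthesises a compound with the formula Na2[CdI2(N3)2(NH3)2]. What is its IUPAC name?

The 2 sodium counter-ions carry a total charge of +2, so each complex ion is 2−.
Ligand charges: 2×azido (-1 each), 2×ammine (neutral), 2×iodo (-1 each); total -4. So Cd + (-4) = 2−, giving Cd = +2.
Ligands are named alphabetically: ammine before azido before iodo.
The complex ion is anionic, so cadmium takes the -ate form cadmate(II).

sodium diamminediazidodiiodocadmate(II)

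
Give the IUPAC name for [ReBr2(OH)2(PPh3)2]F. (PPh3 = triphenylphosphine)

The 1 fluoride counter-ion carries a total charge of -1, so each complex ion is 1+.
Ligand charges: 2×hydroxo (-1 each), 2×bromo (-1 each), 2×triphenylphosphine (neutral); total -4. So Re + (-4) = 1+, giving Re = +5.
Ligands are named alphabetically: bromo before hydroxo before triphenylphosphine.

dibromodihydroxobis(triphenylphosphine)rhenium(V) fluoride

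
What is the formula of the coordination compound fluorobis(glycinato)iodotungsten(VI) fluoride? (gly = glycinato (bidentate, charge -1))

[WF(gly)2I]F2

Ligands: 1 iodo (I, -1), 2 glycinato (gly, -1), 1 fluoro (F, -1). Ligand charge sum = -4.
With W in oxidation state +6, the complex ion is [W...]^2+.
Charge balance with fluoride (-1) requires 1 complex ion per 2 fluoride.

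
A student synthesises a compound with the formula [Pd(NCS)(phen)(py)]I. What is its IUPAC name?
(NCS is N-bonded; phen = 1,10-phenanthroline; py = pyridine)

The 1 iodide counter-ion carries a total charge of -1, so each complex ion is 1+.
Ligand charges: 1×isothiocyanato (-1 each), 1×1,10-phenanthroline (neutral), 1×pyridine (neutral); total -1. So Pd + (-1) = 1+, giving Pd = +2.
Ligands are named alphabetically: isothiocyanato before phenanthroline before pyridine.

isothiocyanato(1,10-phenanthroline)(pyridine)palladium(II) iodide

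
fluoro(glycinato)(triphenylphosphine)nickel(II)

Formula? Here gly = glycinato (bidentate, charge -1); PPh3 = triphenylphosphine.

Ligands: 1 fluoro (F, -1), 1 glycinato (gly, -1), 1 triphenylphosphine (PPh3, neutral). Ligand charge sum = -2.
With Ni in oxidation state +2, the complex ion is [Ni...].

[NiF(gly)(PPh3)]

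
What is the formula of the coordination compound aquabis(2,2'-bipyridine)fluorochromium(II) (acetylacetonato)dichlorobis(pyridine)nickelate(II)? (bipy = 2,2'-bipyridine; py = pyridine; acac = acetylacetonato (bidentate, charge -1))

[Cr(bipy)2F(H2O)][Ni(acac)Cl2(py)2]

Cation [Cr…]: ligand charges -1, Cr(II) ⇒ ion charge 1+.
Anion [Ni…]: ligand charges -3, Ni(II) ⇒ ion charge 1−.
One 1+ cation balances one 1− anion.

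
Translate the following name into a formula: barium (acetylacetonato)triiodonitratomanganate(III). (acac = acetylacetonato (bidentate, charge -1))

Ligands: 3 iodo (I, -1), 1 nitrato (NO3, -1), 1 acetylacetonato (acac, -1). Ligand charge sum = -5.
Charge balance with barium (+2) requires 1 complex ion per 1 barium.

Ba[Mn(acac)I3(NO3)]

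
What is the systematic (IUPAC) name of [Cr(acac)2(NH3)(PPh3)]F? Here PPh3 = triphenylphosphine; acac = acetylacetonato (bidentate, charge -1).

The 1 fluoride counter-ion carries a total charge of -1, so each complex ion is 1+.
Ligand charges: 1×triphenylphosphine (neutral), 1×ammine (neutral), 2×acetylacetonato (-1 each); total -2. So Cr + (-2) = 1+, giving Cr = +3.
Ligands are named alphabetically: acetylacetonato before ammine before triphenylphosphine.

bis(acetylacetonato)ammine(triphenylphosphine)chromium(III) fluoride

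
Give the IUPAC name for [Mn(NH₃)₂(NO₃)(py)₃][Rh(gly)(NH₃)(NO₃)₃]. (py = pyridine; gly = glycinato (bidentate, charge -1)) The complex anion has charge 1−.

Both ions are complex: the cation is named first with the plain metal name, the anion second with the -ate form; each ion's ligands are alphabetised independently.
The complex anion is given as 1−; its ligand charges sum to -4, so Rh = +3.
A 1:1 salt means the cation carries the equal and opposite charge, 1+.
Cation: ligand charges sum to -1; for the ion to be 1+, Mn = +2.

diamminenitratotris(pyridine)manganese(II) ammine(glycinato)trinitratorhodate(III)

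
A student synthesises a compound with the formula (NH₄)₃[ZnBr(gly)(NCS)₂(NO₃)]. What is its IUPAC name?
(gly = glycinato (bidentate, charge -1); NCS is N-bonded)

The 3 ammonium counter-ions carry a total charge of +3, so each complex ion is 3−.
Ligand charges: 1×glycinato (-1 each), 2×isothiocyanato (-1 each), 1×nitrato (-1 each), 1×bromo (-1 each); total -5. So Zn + (-5) = 3−, giving Zn = +2.
The complex ion is anionic, so zinc takes the -ate form zincate(II).

ammonium bromo(glycinato)diisothiocyanatonitratozincate(II)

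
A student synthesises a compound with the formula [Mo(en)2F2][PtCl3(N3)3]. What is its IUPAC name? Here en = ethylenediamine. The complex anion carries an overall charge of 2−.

Both ions are complex: the cation is named first with the plain metal name, the anion second with the -ate form; each ion's ligands are alphabetised independently.
The complex anion is given as 2−; its ligand charges sum to -6, so Pt = +4.
A 1:1 salt means the cation carries the equal and opposite charge, 2+.
Cation: ligand charges sum to -2; for the ion to be 2+, Mo = +4.

bis(ethylenediamine)difluoromolybdenum(IV) triazidotrichloroplatinate(IV)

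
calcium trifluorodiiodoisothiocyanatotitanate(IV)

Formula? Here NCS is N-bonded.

Ligands: 1 isothiocyanato (NCS, -1), 3 fluoro (F, -1), 2 iodo (I, -1). Ligand charge sum = -6.
Charge balance with calcium (+2) requires 1 complex ion per 1 calcium.

Ca[TiF3I2(NCS)]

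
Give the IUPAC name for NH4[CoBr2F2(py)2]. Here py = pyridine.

ammonium dibromodifluorobis(pyridine)cobaltate(III)

The 1 ammonium counter-ion carries a total charge of +1, so each complex ion is 1−.
Ligand charges: 2×pyridine (neutral), 2×bromo (-1 each), 2×fluoro (-1 each); total -4. So Co + (-4) = 1−, giving Co = +3.
Ligands are named alphabetically: bromo before fluoro before pyridine.
The complex ion is anionic, so cobalt takes the -ate form cobaltate(III).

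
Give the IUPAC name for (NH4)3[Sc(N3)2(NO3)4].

The 3 ammonium counter-ions carry a total charge of +3, so each complex ion is 3−.
Ligand charges: 2×azido (-1 each), 4×nitrato (-1 each); total -6. So Sc + (-6) = 3−, giving Sc = +3.
The complex ion is anionic, so scandium takes the -ate form scandate(III).

ammonium diazidotetranitratoscandate(III)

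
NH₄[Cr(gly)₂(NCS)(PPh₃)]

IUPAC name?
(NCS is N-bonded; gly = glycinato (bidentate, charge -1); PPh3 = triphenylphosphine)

The 1 ammonium counter-ion carries a total charge of +1, so each complex ion is 1−.
Ligand charges: 1×isothiocyanato (-1 each), 2×glycinato (-1 each), 1×triphenylphosphine (neutral); total -3. So Cr + (-3) = 1−, giving Cr = +2.
Ligands are named alphabetically: glycinato before isothiocyanato before triphenylphosphine.
The complex ion is anionic, so chromium takes the -ate form chromate(II).

ammonium bis(glycinato)isothiocyanato(triphenylphosphine)chromate(II)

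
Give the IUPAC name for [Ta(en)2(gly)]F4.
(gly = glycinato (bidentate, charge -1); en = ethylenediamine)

The 4 fluoride counter-ions carry a total charge of -4, so each complex ion is 4+.
Ligand charges: 1×glycinato (-1 each), 2×ethylenediamine (neutral); total -1. So Ta + (-1) = 4+, giving Ta = +5.
Ligands are named alphabetically: ethylenediamine before glycinato.

bis(ethylenediamine)(glycinato)tantalum(V) fluoride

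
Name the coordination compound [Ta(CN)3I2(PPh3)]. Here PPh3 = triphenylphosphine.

There is no counter-ion, so the complex is neutral overall.
Ligand charges: 2×iodo (-1 each), 3×cyano (-1 each), 1×triphenylphosphine (neutral); total -5. So Ta + (-5) = 0, giving Ta = +5.
Ligands are named alphabetically: cyano before iodo before triphenylphosphine.

tricyanodiiodo(triphenylphosphine)tantalum(V)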